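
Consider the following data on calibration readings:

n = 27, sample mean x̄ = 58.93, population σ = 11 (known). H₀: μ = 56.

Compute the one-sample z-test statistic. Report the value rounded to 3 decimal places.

test statistic = 1.384

SE = σ/√n = 11/√27 = 2.1170
z = (x̄−μ₀)/SE = (58.93−56)/2.1170 = 1.3841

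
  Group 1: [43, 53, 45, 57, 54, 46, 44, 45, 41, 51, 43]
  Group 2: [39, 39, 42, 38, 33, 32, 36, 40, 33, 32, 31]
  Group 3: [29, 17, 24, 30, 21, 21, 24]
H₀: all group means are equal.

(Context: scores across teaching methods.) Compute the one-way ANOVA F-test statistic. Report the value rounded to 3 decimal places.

test statistic = 56.709

Group means [47.45, 35.91, 23.71], grand mean 37.345
SSB = Σnᵢ(x̄ᵢ−x̄)² = 2447.487; SSW = ΣΣ(x−x̄ᵢ)² = 561.065
MSB = 2447.487/2 = 1223.7434; MSW = 561.065/26 = 21.5794
F = MSB/MSW = 56.7088
df = (2, 26)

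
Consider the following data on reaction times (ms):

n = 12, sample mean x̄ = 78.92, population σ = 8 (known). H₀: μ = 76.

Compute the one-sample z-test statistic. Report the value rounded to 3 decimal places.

test statistic = 1.264

SE = σ/√n = 8/√12 = 2.3094
z = (x̄−μ₀)/SE = (78.92−76)/2.3094 = 1.2644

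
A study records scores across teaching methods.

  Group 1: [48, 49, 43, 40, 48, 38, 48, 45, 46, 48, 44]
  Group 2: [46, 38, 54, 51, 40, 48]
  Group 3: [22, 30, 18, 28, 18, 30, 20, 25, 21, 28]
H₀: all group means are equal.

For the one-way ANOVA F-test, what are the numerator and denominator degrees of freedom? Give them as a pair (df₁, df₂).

k = 3 groups, N = 27 total
df = (k−1, N−k) = (3−1, 27−3) = (2, 24)

degrees of freedom = [2, 24]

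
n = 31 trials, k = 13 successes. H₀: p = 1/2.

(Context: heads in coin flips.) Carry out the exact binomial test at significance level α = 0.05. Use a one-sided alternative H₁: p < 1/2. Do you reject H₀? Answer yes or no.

reject H₀: no

Exact binomial: n=31, k=13, p₀=1/2=0.5000
P(X≤13) from Σ C(n,i)·p₀^i·(1−p₀)^(n−i)
p-value (one-sided, H₁ less) = 0.23656
At α=0.05: p ≥ α → fail to reject H₀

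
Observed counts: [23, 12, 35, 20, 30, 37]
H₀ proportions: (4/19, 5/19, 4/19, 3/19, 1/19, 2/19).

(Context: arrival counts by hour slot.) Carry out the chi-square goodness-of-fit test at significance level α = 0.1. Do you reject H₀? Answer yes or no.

reject H₀: yes

n = 157; E_i = n·p_i = [33.05, 41.32, 33.05, 24.79, 8.26, 16.53]
χ² = (23−33.05)²/33.05 + (12−41.32)²/41.32 + (35−33.05)²/33.05 + (20−24.79)²/24.79 + (30−8.26)²/8.26 + (37−16.53)²/16.53 = 107.4429
df = 5
p-value (upper-tail) = 0.00000
At α=0.1: p < α → reject H₀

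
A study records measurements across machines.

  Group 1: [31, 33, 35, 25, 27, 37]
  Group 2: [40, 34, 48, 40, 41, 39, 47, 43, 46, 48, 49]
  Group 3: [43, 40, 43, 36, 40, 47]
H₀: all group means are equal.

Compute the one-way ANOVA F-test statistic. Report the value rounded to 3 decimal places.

test statistic = 14.091

Group means [31.33, 43.18, 41.50], grand mean 39.652
SSB = Σnᵢ(x̄ᵢ−x̄)² = 572.748; SSW = ΣΣ(x−x̄ᵢ)² = 406.470
MSB = 572.748/2 = 286.3738; MSW = 406.470/20 = 20.3235
F = MSB/MSW = 14.0908
df = (2, 20)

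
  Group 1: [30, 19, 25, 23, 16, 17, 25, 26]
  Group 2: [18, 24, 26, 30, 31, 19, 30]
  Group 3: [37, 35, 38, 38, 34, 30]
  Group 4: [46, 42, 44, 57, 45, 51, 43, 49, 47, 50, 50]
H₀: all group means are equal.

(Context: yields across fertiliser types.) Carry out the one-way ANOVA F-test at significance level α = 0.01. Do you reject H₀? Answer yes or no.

Group means [22.62, 25.43, 35.33, 47.64], grand mean 34.219
SSB = Σnᵢ(x̄ᵢ−x̄)² = 3604.001; SSW = ΣΣ(x−x̄ᵢ)² = 573.468
MSB = 3604.001/3 = 1201.3336; MSW = 573.468/28 = 20.4810
F = MSB/MSW = 58.6560
df = (3, 28)
p-value (upper-tail) = 0.00000
At α=0.01: p < α → reject H₀

reject H₀: yes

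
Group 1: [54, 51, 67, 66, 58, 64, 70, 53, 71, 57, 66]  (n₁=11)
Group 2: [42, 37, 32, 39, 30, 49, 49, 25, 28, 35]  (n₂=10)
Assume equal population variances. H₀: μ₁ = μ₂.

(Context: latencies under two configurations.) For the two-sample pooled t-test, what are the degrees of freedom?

df = n₁ + n₂ − 2 = 11 + 10 − 2 = 19

degrees of freedom = 19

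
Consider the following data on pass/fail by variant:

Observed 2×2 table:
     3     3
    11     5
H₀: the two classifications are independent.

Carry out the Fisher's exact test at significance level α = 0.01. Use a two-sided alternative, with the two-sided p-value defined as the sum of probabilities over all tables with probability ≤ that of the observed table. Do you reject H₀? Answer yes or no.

Margins: r₁=6, r₂=16, c₁=14, c₂=8, n=22
p_obs = C(6,3)·C(16,11)/C(22,14); sum pmf over tables with pmf ≤ p_obs
p-value (two-sided) = 0.62436
At α=0.01: p ≥ α → fail to reject H₀

reject H₀: no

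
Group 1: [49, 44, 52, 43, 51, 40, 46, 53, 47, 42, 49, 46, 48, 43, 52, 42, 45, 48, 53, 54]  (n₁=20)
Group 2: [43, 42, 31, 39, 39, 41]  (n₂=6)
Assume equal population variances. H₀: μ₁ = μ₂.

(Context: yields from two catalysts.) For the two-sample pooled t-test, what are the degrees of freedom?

df = n₁ + n₂ − 2 = 20 + 6 − 2 = 24

degrees of freedom = 24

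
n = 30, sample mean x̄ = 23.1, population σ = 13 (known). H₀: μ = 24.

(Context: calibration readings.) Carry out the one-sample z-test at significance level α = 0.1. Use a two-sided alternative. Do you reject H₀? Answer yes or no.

SE = σ/√n = 13/√30 = 2.3735
z = (x̄−μ₀)/SE = (23.1−24)/2.3735 = -0.3792
p-value (two-sided) = 0.70454
At α=0.1: p ≥ α → fail to reject H₀

reject H₀: no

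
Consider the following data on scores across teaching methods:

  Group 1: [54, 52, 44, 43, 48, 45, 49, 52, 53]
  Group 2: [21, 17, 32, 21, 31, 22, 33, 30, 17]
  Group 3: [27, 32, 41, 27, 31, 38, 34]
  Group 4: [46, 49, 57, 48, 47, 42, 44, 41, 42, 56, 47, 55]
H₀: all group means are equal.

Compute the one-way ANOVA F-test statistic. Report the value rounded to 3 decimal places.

test statistic = 43.090

Group means [48.89, 24.89, 32.86, 47.83], grand mean 39.676
SSB = Σnᵢ(x̄ᵢ−x̄)² = 3855.807; SSW = ΣΣ(x−x̄ᵢ)² = 984.302
MSB = 3855.807/3 = 1285.2688; MSW = 984.302/33 = 29.8273
F = MSB/MSW = 43.0903
df = (3, 33)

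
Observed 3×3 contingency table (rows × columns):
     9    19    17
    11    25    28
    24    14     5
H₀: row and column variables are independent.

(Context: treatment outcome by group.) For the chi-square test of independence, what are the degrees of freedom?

degrees of freedom = 4

df = (r−1)(c−1) = (3−1)·(3−1) = 4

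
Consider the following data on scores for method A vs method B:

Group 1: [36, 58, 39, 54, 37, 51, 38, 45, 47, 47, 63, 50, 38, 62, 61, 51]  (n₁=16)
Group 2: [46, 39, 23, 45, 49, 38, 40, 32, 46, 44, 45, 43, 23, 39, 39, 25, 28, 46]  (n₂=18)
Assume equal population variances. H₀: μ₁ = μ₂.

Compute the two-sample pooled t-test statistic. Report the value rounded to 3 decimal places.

test statistic = 3.347

x̄₁=48.562, s₁=9.309, n₁=16
x̄₂=38.333, s₂=8.513, n₂=18
s_p² = [15·9.309² + 17·8.513²]/32 = 79.1230
SE = √(s_p²·(1/16+1/18)) = 3.0563
t = (48.562−38.333)/3.0563 = 3.3469
df = 32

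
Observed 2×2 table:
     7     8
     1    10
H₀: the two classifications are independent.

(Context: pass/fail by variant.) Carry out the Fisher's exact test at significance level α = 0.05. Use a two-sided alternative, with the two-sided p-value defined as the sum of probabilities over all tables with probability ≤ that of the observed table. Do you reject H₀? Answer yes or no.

reject H₀: no

Margins: r₁=15, r₂=11, c₁=8, c₂=18, n=26
p_obs = C(15,7)·C(11,1)/C(26,8); sum pmf over tables with pmf ≤ p_obs
p-value (two-sided) = 0.08375
At α=0.05: p ≥ α → fail to reject H₀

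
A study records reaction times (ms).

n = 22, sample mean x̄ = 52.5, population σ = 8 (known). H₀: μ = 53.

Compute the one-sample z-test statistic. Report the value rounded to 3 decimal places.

SE = σ/√n = 8/√22 = 1.7056
z = (x̄−μ₀)/SE = (52.5−53)/1.7056 = -0.2932

test statistic = -0.293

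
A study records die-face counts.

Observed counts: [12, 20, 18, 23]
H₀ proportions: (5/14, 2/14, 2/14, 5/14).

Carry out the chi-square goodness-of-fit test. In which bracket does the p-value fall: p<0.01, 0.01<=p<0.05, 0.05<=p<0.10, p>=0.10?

n = 73; E_i = n·p_i = [26.07, 10.43, 10.43, 26.07]
χ² = (12−26.07)²/26.07 + (20−10.43)²/10.43 + (18−10.43)²/10.43 + (23−26.07)²/26.07 = 22.2384
df = 3
p-value (upper-tail) = 0.00006
→ bracket: p<0.01

p-value bracket: p<0.01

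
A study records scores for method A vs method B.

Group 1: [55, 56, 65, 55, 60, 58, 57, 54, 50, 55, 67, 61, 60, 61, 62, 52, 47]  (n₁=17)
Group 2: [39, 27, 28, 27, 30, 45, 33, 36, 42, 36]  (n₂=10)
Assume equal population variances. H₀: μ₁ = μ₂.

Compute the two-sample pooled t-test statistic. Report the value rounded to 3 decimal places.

x̄₁=57.353, s₁=5.207, n₁=17
x̄₂=34.300, s₂=6.395, n₂=10
s_p² = [16·5.207² + 9·6.395²]/25 = 32.0793
SE = √(s_p²·(1/17+1/10)) = 2.2572
t = (57.353−34.300)/2.2572 = 10.2131
df = 25

test statistic = 10.213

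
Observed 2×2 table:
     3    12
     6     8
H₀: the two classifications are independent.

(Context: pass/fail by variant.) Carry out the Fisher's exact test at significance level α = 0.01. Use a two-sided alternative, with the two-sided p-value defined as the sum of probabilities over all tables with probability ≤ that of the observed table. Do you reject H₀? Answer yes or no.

Margins: r₁=15, r₂=14, c₁=9, c₂=20, n=29
p_obs = C(15,3)·C(14,6)/C(29,9); sum pmf over tables with pmf ≤ p_obs
p-value (two-sided) = 0.24508
At α=0.01: p ≥ α → fail to reject H₀

reject H₀: no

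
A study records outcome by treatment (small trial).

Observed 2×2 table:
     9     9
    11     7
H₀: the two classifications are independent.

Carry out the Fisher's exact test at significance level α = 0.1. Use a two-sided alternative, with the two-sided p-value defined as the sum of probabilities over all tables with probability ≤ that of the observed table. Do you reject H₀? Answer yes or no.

Margins: r₁=18, r₂=18, c₁=20, c₂=16, n=36
p_obs = C(18,9)·C(18,11)/C(36,20); sum pmf over tables with pmf ≤ p_obs
p-value (two-sided) = 0.73799
At α=0.1: p ≥ α → fail to reject H₀

reject H₀: no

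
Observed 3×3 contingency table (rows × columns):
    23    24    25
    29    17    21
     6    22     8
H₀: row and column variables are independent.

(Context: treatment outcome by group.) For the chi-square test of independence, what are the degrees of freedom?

df = (r−1)(c−1) = (3−1)·(3−1) = 4

degrees of freedom = 4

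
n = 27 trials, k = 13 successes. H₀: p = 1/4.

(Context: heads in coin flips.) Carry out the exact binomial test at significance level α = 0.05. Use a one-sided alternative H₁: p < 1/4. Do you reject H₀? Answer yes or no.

Exact binomial: n=27, k=13, p₀=1/4=0.2500
P(X≤13) from Σ C(n,i)·p₀^i·(1−p₀)^(n−i)
p-value (one-sided, H₁ less) = 0.99755
At α=0.05: p ≥ α → fail to reject H₀

reject H₀: no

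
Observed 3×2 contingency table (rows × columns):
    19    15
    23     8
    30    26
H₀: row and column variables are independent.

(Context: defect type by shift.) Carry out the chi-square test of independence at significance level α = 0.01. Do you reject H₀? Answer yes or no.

reject H₀: no

Row totals [34, 31, 56], col totals [72, 49], n=121
χ² = (19−20.23)²/20.23 + (15−13.77)²/13.77 + (23−18.45)²/18.45 + (8−12.55)²/12.55 + (30−33.32)²/33.32 + (26−22.68)²/22.68 = 3.7790
df = 2
p-value (upper-tail) = 0.15115
At α=0.01: p ≥ α → fail to reject H₀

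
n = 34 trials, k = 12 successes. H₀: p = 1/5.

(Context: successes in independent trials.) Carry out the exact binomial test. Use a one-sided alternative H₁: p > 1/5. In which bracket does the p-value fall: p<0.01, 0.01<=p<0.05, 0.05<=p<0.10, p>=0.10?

Exact binomial: n=34, k=12, p₀=1/5=0.2000
P(X≥12) from Σ C(n,i)·p₀^i·(1−p₀)^(n−i)
p-value (one-sided, H₁ greater) = 0.02744
→ bracket: 0.01<=p<0.05

p-value bracket: 0.01<=p<0.05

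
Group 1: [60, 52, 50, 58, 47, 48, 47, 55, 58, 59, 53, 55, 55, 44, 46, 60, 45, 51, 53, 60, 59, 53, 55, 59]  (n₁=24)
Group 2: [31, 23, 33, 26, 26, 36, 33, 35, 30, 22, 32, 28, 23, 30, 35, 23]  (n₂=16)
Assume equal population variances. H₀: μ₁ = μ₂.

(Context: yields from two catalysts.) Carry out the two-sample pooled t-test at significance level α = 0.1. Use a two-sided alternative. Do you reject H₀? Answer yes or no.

x̄₁=53.417, s₁=5.200, n₁=24
x̄₂=29.125, s₂=4.787, n₂=16
s_p² = [23·5.200² + 15·4.787²]/38 = 25.4101
SE = √(s_p²·(1/24+1/16)) = 1.6269
t = (53.417−29.125)/1.6269 = 14.9310
df = 38
p-value (two-sided) = 0.00000
At α=0.1: p < α → reject H₀

reject H₀: yes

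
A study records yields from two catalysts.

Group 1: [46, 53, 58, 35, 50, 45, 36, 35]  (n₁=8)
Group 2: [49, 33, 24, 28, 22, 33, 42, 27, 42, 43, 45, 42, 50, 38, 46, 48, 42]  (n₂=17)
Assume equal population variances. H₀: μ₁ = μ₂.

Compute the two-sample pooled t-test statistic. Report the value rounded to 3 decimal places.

test statistic = 1.644

x̄₁=44.750, s₁=8.779, n₁=8
x̄₂=38.471, s₂=8.966, n₂=17
s_p² = [7·8.779² + 16·8.966²]/23 = 79.3798
SE = √(s_p²·(1/8+1/17)) = 3.8199
t = (44.750−38.471)/3.8199 = 1.6439
df = 23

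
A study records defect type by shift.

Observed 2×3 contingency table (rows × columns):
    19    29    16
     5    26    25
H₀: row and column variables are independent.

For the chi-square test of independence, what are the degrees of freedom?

df = (r−1)(c−1) = (2−1)·(3−1) = 2

degrees of freedom = 2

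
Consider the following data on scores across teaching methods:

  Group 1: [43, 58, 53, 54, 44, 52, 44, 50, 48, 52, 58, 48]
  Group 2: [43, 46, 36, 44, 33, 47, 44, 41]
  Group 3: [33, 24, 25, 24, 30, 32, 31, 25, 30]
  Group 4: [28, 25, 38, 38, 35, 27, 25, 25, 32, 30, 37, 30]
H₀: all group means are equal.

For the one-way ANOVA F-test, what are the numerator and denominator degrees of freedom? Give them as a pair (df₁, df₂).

degrees of freedom = [3, 37]

k = 4 groups, N = 41 total
df = (k−1, N−k) = (4−1, 41−4) = (3, 37)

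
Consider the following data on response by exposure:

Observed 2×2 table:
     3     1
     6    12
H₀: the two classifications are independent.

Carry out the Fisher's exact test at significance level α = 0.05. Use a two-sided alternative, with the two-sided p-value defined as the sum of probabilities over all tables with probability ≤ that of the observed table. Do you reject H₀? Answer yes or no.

reject H₀: no

Margins: r₁=4, r₂=18, c₁=9, c₂=13, n=22
p_obs = C(4,3)·C(18,6)/C(22,9); sum pmf over tables with pmf ≤ p_obs
p-value (two-sided) = 0.26425
At α=0.05: p ≥ α → fail to reject H₀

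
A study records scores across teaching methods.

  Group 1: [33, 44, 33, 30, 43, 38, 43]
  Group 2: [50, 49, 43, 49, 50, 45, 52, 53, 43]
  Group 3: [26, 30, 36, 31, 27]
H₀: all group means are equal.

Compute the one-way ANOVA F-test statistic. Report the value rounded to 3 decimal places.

Group means [37.71, 48.22, 30.00], grand mean 40.381
SSB = Σnᵢ(x̄ᵢ−x̄)² = 1141.968; SSW = ΣΣ(x−x̄ᵢ)² = 370.984
MSB = 1141.968/2 = 570.9841; MSW = 370.984/18 = 20.6102
F = MSB/MSW = 27.7039
df = (2, 18)

test statistic = 27.704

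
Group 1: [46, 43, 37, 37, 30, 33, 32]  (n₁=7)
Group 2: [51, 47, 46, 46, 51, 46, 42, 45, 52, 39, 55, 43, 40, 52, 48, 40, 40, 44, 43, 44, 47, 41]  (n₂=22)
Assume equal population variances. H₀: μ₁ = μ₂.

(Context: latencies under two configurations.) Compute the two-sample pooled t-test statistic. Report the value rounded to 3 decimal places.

x̄₁=36.857, s₁=5.872, n₁=7
x̄₂=45.545, s₂=4.522, n₂=22
s_p² = [6·5.872² + 21·4.522²]/27 = 23.5671
SE = √(s_p²·(1/7+1/22)) = 2.1066
t = (36.857−45.545)/2.1066 = -4.1242
df = 27

test statistic = -4.124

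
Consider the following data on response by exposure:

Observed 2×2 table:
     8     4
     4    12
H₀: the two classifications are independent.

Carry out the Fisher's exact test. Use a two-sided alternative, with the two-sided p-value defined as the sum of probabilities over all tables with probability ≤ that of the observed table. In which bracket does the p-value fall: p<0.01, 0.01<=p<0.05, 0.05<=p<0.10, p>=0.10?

p-value bracket: 0.05<=p<0.10

Margins: r₁=12, r₂=16, c₁=12, c₂=16, n=28
p_obs = C(12,8)·C(16,4)/C(28,12); sum pmf over tables with pmf ≤ p_obs
p-value (two-sided) = 0.05309
→ bracket: 0.05<=p<0.10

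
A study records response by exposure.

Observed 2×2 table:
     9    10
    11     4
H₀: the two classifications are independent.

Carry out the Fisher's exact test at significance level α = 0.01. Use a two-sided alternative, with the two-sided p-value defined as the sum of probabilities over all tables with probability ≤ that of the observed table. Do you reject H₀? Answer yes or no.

Margins: r₁=19, r₂=15, c₁=20, c₂=14, n=34
p_obs = C(19,9)·C(15,11)/C(34,20); sum pmf over tables with pmf ≤ p_obs
p-value (two-sided) = 0.17057
At α=0.01: p ≥ α → fail to reject H₀

reject H₀: no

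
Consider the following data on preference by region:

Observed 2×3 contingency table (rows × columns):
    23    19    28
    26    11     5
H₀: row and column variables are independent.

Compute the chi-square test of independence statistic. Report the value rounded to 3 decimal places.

test statistic = 12.104

Row totals [70, 42], col totals [49, 30, 33], n=112
χ² = (23−30.62)²/30.62 + (19−18.75)²/18.75 + (28−20.62)²/20.62 + (26−18.38)²/18.38 + (11−11.25)²/11.25 + (5−12.38)²/12.38 = 12.1038
df = 2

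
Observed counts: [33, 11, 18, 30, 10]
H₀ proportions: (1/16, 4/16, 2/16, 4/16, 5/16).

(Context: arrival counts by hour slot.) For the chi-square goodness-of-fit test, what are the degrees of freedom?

df = k − 1 = 5 − 1 = 4

degrees of freedom = 4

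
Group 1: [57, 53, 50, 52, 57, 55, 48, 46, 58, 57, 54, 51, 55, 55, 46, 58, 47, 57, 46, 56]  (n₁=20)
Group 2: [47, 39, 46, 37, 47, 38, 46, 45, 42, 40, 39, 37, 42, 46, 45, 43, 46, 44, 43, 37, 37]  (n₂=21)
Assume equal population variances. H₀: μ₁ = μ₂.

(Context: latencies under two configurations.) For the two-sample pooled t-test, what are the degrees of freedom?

df = n₁ + n₂ − 2 = 20 + 21 − 2 = 39

degrees of freedom = 39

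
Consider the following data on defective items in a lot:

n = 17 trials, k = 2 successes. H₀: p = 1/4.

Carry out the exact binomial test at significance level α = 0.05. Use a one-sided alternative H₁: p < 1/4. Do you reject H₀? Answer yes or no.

reject H₀: no

Exact binomial: n=17, k=2, p₀=1/4=0.2500
P(X≤2) from Σ C(n,i)·p₀^i·(1−p₀)^(n−i)
p-value (one-sided, H₁ less) = 0.16370
At α=0.05: p ≥ α → fail to reject H₀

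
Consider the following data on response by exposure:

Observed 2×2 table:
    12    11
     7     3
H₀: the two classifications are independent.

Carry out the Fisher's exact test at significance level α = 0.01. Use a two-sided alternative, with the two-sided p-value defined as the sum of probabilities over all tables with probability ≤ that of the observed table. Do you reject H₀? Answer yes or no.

Margins: r₁=23, r₂=10, c₁=19, c₂=14, n=33
p_obs = C(23,12)·C(10,7)/C(33,19); sum pmf over tables with pmf ≤ p_obs
p-value (two-sided) = 0.45508
At α=0.01: p ≥ α → fail to reject H₀

reject H₀: no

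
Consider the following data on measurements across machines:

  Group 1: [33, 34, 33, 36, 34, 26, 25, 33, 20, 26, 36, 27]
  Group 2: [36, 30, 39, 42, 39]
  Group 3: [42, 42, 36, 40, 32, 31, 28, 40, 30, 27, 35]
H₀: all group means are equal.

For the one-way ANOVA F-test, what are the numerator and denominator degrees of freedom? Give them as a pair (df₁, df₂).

degrees of freedom = [2, 25]

k = 3 groups, N = 28 total
df = (k−1, N−k) = (3−1, 28−3) = (2, 25)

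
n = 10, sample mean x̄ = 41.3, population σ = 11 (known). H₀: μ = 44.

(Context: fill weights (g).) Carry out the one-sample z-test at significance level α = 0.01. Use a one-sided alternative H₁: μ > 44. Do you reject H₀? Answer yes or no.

reject H₀: no

SE = σ/√n = 11/√10 = 3.4785
z = (x̄−μ₀)/SE = (41.3−44)/3.4785 = -0.7762
p-value (one-sided, H₁ greater) = 0.78118
At α=0.01: p ≥ α → fail to reject H₀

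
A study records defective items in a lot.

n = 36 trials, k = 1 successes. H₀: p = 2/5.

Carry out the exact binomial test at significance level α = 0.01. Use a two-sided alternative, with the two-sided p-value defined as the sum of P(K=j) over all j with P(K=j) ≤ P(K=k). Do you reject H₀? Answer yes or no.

reject H₀: yes

Exact binomial: n=36, k=1, p₀=2/5=0.4000
P(X=j) = C(n,j)·p₀^j·(1−p₀)^(n−j); p = Σ P(X=j) over j with P(X=j) ≤ P(X=1)
p-value (two-sided) = 0.00000
At α=0.01: p < α → reject H₀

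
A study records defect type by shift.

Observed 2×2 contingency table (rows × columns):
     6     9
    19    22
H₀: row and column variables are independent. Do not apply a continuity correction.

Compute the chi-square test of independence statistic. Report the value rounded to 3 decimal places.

Row totals [15, 41], col totals [25, 31], n=56
χ² = (6−6.70)²/6.70 + (9−8.30)²/8.30 + (19−18.30)²/18.30 + (22−22.70)²/22.70 = 0.1787
df = 1

test statistic = 0.179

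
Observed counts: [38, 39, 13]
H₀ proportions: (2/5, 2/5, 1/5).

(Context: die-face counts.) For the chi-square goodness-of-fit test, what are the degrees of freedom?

df = k − 1 = 3 − 1 = 2

degrees of freedom = 2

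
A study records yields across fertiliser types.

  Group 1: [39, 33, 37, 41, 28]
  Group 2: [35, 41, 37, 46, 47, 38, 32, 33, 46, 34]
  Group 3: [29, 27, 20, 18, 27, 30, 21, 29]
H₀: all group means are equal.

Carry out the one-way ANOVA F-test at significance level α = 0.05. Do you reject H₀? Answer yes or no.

reject H₀: yes

Group means [35.60, 38.90, 25.12], grand mean 33.391
SSB = Σnᵢ(x̄ᵢ−x̄)² = 874.503; SSW = ΣΣ(x−x̄ᵢ)² = 558.975
MSB = 874.503/2 = 437.2516; MSW = 558.975/20 = 27.9488
F = MSB/MSW = 15.6448
df = (2, 20)
p-value (upper-tail) = 0.00008
At α=0.05: p < α → reject H₀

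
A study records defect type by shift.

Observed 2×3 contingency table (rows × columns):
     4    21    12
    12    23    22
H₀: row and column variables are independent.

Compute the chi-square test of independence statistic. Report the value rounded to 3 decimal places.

test statistic = 2.908

Row totals [37, 57], col totals [16, 44, 34], n=94
χ² = (4−6.30)²/6.30 + (21−17.32)²/17.32 + (12−13.38)²/13.38 + (12−9.70)²/9.70 + (23−26.68)²/26.68 + (22−20.62)²/20.62 = 2.9084
df = 2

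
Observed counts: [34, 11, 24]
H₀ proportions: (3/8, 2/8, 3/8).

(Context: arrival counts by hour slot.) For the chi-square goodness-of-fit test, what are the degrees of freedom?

df = k − 1 = 3 − 1 = 2

degrees of freedom = 2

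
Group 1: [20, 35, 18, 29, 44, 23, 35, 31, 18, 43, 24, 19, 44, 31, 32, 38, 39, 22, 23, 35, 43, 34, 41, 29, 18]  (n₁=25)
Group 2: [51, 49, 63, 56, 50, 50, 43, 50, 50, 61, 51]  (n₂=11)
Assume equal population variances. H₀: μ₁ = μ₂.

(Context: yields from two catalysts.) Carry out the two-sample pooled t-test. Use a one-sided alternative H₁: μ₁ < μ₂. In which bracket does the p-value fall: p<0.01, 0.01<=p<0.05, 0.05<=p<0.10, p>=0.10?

p-value bracket: p<0.01

x̄₁=30.720, s₁=8.975, n₁=25
x̄₂=52.182, s₂=5.706, n₂=11
s_p² = [24·8.975² + 10·5.706²]/34 = 66.4317
SE = √(s_p²·(1/25+1/11)) = 2.9490
t = (30.720−52.182)/2.9490 = -7.2777
df = 34
p-value (one-sided, H₁ less) = 0.00000
→ bracket: p<0.01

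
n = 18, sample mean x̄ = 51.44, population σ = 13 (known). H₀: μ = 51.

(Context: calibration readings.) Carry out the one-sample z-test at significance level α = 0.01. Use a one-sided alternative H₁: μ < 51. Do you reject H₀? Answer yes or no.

reject H₀: no

SE = σ/√n = 13/√18 = 3.0641
z = (x̄−μ₀)/SE = (51.44−51)/3.0641 = 0.1436
p-value (one-sided, H₁ less) = 0.55709
At α=0.01: p ≥ α → fail to reject H₀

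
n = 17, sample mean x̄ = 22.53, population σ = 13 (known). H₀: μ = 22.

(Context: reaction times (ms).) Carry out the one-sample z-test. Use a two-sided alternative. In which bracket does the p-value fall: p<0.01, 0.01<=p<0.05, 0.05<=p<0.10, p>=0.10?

p-value bracket: p>=0.10

SE = σ/√n = 13/√17 = 3.1530
z = (x̄−μ₀)/SE = (22.53−22)/3.1530 = 0.1681
p-value (two-sided) = 0.86651
→ bracket: p>=0.10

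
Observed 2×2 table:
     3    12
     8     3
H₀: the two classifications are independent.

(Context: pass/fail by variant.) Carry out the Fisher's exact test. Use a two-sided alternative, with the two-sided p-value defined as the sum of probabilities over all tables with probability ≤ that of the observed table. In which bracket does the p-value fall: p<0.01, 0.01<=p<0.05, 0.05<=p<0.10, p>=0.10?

p-value bracket: 0.01<=p<0.05

Margins: r₁=15, r₂=11, c₁=11, c₂=15, n=26
p_obs = C(15,3)·C(11,8)/C(26,11); sum pmf over tables with pmf ≤ p_obs
p-value (two-sided) = 0.01494
→ bracket: 0.01<=p<0.05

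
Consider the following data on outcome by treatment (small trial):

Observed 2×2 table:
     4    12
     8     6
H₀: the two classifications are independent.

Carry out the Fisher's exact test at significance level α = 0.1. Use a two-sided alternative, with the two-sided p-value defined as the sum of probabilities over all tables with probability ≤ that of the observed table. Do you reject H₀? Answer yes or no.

reject H₀: no

Margins: r₁=16, r₂=14, c₁=12, c₂=18, n=30
p_obs = C(16,4)·C(14,8)/C(30,12); sum pmf over tables with pmf ≤ p_obs
p-value (two-sided) = 0.13491
At α=0.1: p ≥ α → fail to reject H₀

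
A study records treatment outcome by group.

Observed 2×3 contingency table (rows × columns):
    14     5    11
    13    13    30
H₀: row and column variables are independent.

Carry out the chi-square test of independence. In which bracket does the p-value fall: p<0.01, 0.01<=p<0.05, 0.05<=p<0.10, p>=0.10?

p-value bracket: 0.05<=p<0.10

Row totals [30, 56], col totals [27, 18, 41], n=86
χ² = (14−9.42)²/9.42 + (5−6.28)²/6.28 + (11−14.30)²/14.30 + (13−17.58)²/17.58 + (13−11.72)²/11.72 + (30−26.70)²/26.70 = 4.9934
df = 2
p-value (upper-tail) = 0.08236
→ bracket: 0.05<=p<0.10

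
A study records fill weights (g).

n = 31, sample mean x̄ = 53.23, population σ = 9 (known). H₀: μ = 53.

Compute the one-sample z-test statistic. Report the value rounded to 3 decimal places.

test statistic = 0.142

SE = σ/√n = 9/√31 = 1.6164
z = (x̄−μ₀)/SE = (53.23−53)/1.6164 = 0.1423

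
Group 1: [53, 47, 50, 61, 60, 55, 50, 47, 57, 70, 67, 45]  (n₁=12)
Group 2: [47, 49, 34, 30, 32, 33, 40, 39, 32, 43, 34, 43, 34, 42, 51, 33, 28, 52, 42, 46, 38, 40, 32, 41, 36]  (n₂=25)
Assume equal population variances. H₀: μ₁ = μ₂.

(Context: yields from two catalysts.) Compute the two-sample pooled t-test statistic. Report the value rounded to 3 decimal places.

x̄₁=55.167, s₁=8.066, n₁=12
x̄₂=38.840, s₂=6.731, n₂=25
s_p² = [11·8.066² + 24·6.731²]/35 = 51.5150
SE = √(s_p²·(1/12+1/25)) = 2.5206
t = (55.167−38.840)/2.5206 = 6.4772
df = 35

test statistic = 6.477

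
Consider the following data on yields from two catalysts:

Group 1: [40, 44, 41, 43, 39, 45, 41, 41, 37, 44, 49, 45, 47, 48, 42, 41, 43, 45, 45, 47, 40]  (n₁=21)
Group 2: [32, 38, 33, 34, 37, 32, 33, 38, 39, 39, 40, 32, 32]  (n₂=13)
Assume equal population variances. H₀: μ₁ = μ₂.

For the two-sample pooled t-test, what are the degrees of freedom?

df = n₁ + n₂ − 2 = 21 + 13 − 2 = 32

degrees of freedom = 32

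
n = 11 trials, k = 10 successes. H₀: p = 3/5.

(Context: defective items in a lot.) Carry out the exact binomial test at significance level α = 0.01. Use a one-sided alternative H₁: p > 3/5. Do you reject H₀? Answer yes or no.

Exact binomial: n=11, k=10, p₀=3/5=0.6000
P(X≥10) from Σ C(n,i)·p₀^i·(1−p₀)^(n−i)
p-value (one-sided, H₁ greater) = 0.03023
At α=0.01: p ≥ α → fail to reject H₀

reject H₀: no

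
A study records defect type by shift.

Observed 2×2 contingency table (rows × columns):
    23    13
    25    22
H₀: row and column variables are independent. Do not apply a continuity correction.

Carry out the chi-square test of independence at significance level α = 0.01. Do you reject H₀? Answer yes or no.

reject H₀: no

Row totals [36, 47], col totals [48, 35], n=83
χ² = (23−20.82)²/20.82 + (13−15.18)²/15.18 + (25−27.18)²/27.18 + (22−19.82)²/19.82 = 0.9566
df = 1
p-value (upper-tail) = 0.32805
At α=0.01: p ≥ α → fail to reject H₀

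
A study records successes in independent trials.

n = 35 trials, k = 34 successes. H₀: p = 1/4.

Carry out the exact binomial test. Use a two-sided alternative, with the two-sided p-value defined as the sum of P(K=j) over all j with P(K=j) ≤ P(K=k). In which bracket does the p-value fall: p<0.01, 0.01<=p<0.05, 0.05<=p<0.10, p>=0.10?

p-value bracket: p<0.01

Exact binomial: n=35, k=34, p₀=1/4=0.2500
P(X=j) = C(n,j)·p₀^j·(1−p₀)^(n−j); p = Σ P(X=j) over j with P(X=j) ≤ P(X=34)
p-value (two-sided) = 0.00000
→ bracket: p<0.01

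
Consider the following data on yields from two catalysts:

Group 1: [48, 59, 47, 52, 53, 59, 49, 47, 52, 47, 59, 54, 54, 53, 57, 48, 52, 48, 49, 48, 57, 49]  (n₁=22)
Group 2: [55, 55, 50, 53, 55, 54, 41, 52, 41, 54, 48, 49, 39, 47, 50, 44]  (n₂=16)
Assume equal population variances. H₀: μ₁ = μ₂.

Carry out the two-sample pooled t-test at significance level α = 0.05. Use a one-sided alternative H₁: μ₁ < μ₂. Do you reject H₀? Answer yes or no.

x̄₁=51.864, s₁=4.212, n₁=22
x̄₂=49.188, s₂=5.431, n₂=16
s_p² = [21·4.212² + 15·5.431²]/36 = 22.6397
SE = √(s_p²·(1/22+1/16)) = 1.5633
t = (51.864−49.188)/1.5633 = 1.7118
df = 36
p-value (one-sided, H₁ less) = 0.95223
At α=0.05: p ≥ α → fail to reject H₀

reject H₀: no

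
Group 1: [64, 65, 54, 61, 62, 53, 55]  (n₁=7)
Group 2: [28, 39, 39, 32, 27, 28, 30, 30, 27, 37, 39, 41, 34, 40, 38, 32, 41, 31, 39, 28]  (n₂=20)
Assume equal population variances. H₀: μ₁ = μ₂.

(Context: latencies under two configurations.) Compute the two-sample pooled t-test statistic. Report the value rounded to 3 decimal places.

x̄₁=59.143, s₁=5.014, n₁=7
x̄₂=34.000, s₂=5.201, n₂=20
s_p² = [6·5.014² + 19·5.201²]/25 = 26.5943
SE = √(s_p²·(1/7+1/20)) = 2.2647
t = (59.143−34.000)/2.2647 = 11.1020
df = 25

test statistic = 11.102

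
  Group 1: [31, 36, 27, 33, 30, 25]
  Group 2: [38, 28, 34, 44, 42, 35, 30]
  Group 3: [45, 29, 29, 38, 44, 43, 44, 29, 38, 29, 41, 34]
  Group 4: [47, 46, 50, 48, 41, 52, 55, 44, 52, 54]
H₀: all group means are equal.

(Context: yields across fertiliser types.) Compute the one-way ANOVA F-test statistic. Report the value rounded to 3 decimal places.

test statistic = 16.846

Group means [30.33, 35.86, 36.92, 48.90], grand mean 39.000
SSB = Σnᵢ(x̄ᵢ−x̄)² = 1551.993; SSW = ΣΣ(x−x̄ᵢ)² = 952.007
MSB = 1551.993/3 = 517.3310; MSW = 952.007/31 = 30.7099
F = MSB/MSW = 16.8457
df = (3, 31)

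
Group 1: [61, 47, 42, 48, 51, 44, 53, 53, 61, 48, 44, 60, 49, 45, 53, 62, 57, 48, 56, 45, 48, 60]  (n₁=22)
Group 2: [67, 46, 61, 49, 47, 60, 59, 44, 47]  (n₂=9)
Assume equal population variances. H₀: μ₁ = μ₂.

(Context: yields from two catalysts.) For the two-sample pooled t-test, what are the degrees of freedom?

degrees of freedom = 29

df = n₁ + n₂ − 2 = 22 + 9 − 2 = 29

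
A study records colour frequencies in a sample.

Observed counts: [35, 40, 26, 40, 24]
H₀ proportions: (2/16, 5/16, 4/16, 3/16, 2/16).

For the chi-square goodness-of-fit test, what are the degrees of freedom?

df = k − 1 = 5 − 1 = 4

degrees of freedom = 4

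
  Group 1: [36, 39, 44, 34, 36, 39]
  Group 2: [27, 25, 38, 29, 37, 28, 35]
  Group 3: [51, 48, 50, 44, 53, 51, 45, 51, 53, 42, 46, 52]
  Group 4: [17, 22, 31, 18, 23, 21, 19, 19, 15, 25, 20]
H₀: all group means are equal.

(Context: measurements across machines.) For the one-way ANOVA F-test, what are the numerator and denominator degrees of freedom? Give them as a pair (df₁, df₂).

k = 4 groups, N = 36 total
df = (k−1, N−k) = (4−1, 36−4) = (3, 32)

degrees of freedom = [3, 32]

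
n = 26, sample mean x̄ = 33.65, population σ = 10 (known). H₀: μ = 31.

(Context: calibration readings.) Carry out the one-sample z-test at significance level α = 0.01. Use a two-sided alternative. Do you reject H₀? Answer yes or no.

reject H₀: no

SE = σ/√n = 10/√26 = 1.9612
z = (x̄−μ₀)/SE = (33.65−31)/1.9612 = 1.3512
p-value (two-sided) = 0.17662
At α=0.01: p ≥ α → fail to reject H₀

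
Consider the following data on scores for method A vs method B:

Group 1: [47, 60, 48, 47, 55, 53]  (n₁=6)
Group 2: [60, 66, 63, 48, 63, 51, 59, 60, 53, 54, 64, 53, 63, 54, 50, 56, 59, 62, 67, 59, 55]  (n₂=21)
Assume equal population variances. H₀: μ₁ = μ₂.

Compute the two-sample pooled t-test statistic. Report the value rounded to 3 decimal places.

test statistic = -2.550

x̄₁=51.667, s₁=5.279, n₁=6
x̄₂=58.048, s₂=5.436, n₂=21
s_p² = [5·5.279² + 20·5.436²]/25 = 29.2114
SE = √(s_p²·(1/6+1/21)) = 2.5019
t = (51.667−58.048)/2.5019 = -2.5504
df = 25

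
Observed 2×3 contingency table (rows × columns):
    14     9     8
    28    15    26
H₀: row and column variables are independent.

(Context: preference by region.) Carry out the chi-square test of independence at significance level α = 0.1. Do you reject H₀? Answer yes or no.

reject H₀: no

Row totals [31, 69], col totals [42, 24, 34], n=100
χ² = (14−13.02)²/13.02 + (9−7.44)²/7.44 + (8−10.54)²/10.54 + (28−28.98)²/28.98 + (15−16.56)²/16.56 + (26−23.46)²/23.46 = 1.4681
df = 2
p-value (upper-tail) = 0.47997
At α=0.1: p ≥ α → fail to reject H₀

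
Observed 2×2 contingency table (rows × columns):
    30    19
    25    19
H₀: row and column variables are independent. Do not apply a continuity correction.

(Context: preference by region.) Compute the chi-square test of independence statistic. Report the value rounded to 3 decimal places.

test statistic = 0.186

Row totals [49, 44], col totals [55, 38], n=93
χ² = (30−28.98)²/28.98 + (19−20.02)²/20.02 + (25−26.02)²/26.02 + (19−17.98)²/17.98 = 0.1863
df = 1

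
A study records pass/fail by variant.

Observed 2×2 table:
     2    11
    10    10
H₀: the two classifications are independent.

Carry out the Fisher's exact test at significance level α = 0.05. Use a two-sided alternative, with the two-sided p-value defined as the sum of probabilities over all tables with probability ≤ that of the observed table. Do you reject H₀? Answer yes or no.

reject H₀: no

Margins: r₁=13, r₂=20, c₁=12, c₂=21, n=33
p_obs = C(13,2)·C(20,10)/C(33,12); sum pmf over tables with pmf ≤ p_obs
p-value (two-sided) = 0.06715
At α=0.05: p ≥ α → fail to reject H₀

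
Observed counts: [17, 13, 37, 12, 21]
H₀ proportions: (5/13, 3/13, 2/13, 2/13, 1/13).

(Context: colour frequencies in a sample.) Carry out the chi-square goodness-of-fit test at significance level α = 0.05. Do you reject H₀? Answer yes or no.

reject H₀: yes

n = 100; E_i = n·p_i = [38.46, 23.08, 15.38, 15.38, 7.69]
χ² = (17−38.46)²/38.46 + (13−23.08)²/23.08 + (37−15.38)²/15.38 + (12−15.38)²/15.38 + (21−7.69)²/7.69 = 70.5123
df = 4
p-value (upper-tail) = 0.00000
At α=0.05: p < α → reject H₀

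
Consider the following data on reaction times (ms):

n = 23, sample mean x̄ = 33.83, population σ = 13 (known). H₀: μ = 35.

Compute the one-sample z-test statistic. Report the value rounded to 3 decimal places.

test statistic = -0.432

SE = σ/√n = 13/√23 = 2.7107
z = (x̄−μ₀)/SE = (33.83−35)/2.7107 = -0.4316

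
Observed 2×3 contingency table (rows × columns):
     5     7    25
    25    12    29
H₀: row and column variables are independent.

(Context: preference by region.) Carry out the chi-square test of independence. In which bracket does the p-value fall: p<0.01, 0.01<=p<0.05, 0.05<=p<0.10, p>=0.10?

p-value bracket: 0.01<=p<0.05

Row totals [37, 66], col totals [30, 19, 54], n=103
χ² = (5−10.78)²/10.78 + (7−6.83)²/6.83 + (25−19.40)²/19.40 + (25−19.22)²/19.22 + (12−12.17)²/12.17 + (29−34.60)²/34.60 = 7.3641
df = 2
p-value (upper-tail) = 0.02517
→ bracket: 0.01<=p<0.05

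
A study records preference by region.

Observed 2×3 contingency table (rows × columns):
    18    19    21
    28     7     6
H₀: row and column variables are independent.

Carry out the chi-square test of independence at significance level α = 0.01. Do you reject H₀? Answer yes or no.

Row totals [58, 41], col totals [46, 26, 27], n=99
χ² = (18−26.95)²/26.95 + (19−15.23)²/15.23 + (21−15.82)²/15.82 + (28−19.05)²/19.05 + (7−10.77)²/10.77 + (6−11.18)²/11.18 = 13.5253
df = 2
p-value (upper-tail) = 0.00116
At α=0.01: p < α → reject H₀

reject H₀: yes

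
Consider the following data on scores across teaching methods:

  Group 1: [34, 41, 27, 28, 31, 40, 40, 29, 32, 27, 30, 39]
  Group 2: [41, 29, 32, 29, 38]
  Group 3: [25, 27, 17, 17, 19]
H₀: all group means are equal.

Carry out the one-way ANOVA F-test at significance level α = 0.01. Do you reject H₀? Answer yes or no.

Group means [33.17, 33.80, 21.00], grand mean 30.545
SSB = Σnᵢ(x̄ᵢ−x̄)² = 590.988; SSW = ΣΣ(x−x̄ᵢ)² = 532.467
MSB = 590.988/2 = 295.4939; MSW = 532.467/19 = 28.0246
F = MSB/MSW = 10.5441
df = (2, 19)
p-value (upper-tail) = 0.00083
At α=0.01: p < α → reject H₀

reject H₀: yes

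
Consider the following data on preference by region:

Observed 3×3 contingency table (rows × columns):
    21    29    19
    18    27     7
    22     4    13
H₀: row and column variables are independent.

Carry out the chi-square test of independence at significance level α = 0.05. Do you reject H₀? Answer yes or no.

reject H₀: yes

Row totals [69, 52, 39], col totals [61, 60, 39], n=160
χ² = (21−26.31)²/26.31 + (29−25.88)²/25.88 + (19−16.82)²/16.82 + (18−19.82)²/19.82 + (27−19.50)²/19.50 + (7−12.68)²/12.68 + (22−14.87)²/14.87 + (4−14.62)²/14.62 + (13−9.51)²/9.51 = 19.7474
df = 4
p-value (upper-tail) = 0.00056
At α=0.05: p < α → reject H₀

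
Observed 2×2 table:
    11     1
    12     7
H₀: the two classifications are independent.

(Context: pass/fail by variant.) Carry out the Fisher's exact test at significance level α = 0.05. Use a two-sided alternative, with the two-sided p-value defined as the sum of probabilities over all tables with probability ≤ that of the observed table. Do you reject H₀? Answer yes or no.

reject H₀: no

Margins: r₁=12, r₂=19, c₁=23, c₂=8, n=31
p_obs = C(12,11)·C(19,12)/C(31,23); sum pmf over tables with pmf ≤ p_obs
p-value (two-sided) = 0.10823
At α=0.05: p ≥ α → fail to reject H₀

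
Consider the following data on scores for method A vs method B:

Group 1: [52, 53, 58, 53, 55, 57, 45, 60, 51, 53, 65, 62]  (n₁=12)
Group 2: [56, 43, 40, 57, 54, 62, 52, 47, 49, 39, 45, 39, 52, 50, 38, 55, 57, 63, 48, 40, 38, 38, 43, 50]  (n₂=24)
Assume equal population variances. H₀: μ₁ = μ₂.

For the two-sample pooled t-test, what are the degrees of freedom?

df = n₁ + n₂ − 2 = 12 + 24 − 2 = 34

degrees of freedom = 34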